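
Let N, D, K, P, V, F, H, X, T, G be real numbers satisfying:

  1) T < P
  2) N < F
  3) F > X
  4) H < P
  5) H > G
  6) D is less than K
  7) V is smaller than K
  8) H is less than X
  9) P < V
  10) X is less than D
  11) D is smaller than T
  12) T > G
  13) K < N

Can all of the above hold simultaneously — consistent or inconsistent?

consistent

Every relation is compatible with G < H < X < D < T < P < V < K < N < F; the set is consistent.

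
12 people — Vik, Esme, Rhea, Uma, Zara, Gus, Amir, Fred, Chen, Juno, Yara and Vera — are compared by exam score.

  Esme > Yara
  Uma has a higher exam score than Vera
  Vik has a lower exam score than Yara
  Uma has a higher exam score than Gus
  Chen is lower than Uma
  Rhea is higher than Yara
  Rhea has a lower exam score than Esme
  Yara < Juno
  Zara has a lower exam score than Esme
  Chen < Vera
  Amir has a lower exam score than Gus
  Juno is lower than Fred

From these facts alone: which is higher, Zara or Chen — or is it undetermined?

Following every chain through Zara: above Zara we get Esme.
Chen is not reached, and no chain runs the other way from Chen to Zara.
So the given relations leave the order of Zara and Chen undetermined.

undetermined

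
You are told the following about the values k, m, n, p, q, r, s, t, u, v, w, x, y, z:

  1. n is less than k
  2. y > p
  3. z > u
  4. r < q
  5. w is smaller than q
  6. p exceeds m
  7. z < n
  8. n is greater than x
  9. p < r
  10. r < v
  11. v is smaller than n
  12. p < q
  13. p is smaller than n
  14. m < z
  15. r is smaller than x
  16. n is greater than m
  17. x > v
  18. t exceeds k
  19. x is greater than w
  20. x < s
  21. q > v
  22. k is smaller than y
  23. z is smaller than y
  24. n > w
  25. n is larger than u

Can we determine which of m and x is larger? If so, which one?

x

Chaining the given relations: m < p < r < v < x.
So x is larger.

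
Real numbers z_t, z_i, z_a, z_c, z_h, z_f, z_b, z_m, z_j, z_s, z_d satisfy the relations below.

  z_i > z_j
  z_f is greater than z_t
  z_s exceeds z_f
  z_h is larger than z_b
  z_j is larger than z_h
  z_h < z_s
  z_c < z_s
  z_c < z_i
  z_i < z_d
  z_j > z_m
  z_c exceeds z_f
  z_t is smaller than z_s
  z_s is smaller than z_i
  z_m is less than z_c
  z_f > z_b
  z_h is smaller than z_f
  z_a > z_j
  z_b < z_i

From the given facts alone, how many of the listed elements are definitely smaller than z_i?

8

Directly below z_i: z_b, z_j, z_c, z_s.
One step further: z_h, z_t, z_f, z_m (8 so far).
Nothing else is reachable below z_i; 8 in all.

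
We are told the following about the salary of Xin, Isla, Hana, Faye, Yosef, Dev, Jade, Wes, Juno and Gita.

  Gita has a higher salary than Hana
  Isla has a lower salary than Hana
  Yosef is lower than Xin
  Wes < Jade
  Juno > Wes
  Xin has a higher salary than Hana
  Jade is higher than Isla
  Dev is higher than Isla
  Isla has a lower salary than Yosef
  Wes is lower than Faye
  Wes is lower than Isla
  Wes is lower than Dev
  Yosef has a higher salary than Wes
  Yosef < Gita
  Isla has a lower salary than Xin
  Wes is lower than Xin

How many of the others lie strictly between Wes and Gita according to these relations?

3

Chaining upward from Wes reaches: Isla, Juno, Yosef, Hana, Xin, Faye, Jade, Dev.
Chaining downward from Gita reaches: Isla, Yosef, Hana.
Strictly between Wes and Gita are those in both lists: Isla, Yosef, Hana — 3 elements.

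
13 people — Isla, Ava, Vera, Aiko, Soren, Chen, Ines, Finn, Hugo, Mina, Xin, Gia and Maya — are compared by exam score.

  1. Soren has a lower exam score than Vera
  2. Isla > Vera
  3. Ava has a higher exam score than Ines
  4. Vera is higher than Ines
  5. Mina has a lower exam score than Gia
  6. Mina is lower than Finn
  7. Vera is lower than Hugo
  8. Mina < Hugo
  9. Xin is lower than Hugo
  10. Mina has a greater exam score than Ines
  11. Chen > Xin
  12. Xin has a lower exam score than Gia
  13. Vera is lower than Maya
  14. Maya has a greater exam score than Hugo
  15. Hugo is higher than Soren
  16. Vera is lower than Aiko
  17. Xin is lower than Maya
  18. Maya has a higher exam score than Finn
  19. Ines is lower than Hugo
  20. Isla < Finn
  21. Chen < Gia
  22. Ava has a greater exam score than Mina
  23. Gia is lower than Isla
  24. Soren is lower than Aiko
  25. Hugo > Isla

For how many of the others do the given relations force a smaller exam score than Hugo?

Directly below Hugo: Xin, Ines, Soren, Vera, Mina, Isla.
One step further: Gia (7 so far).
One step further: Chen (8 so far).
No other element is forced below Hugo by the given relations, so the count is 8.

8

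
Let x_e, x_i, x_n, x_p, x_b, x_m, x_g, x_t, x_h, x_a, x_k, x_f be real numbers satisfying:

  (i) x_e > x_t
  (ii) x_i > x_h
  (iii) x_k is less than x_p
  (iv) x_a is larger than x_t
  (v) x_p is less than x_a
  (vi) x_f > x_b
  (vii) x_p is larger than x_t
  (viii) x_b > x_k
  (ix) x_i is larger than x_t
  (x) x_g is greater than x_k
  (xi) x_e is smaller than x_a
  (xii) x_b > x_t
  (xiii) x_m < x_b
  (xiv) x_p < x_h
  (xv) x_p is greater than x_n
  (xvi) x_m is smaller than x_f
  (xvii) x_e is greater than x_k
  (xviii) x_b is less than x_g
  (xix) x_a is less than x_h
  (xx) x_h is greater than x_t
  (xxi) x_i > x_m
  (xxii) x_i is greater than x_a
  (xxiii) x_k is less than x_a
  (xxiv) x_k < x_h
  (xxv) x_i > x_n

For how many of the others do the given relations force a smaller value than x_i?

8

The elements the relations force below x_i are x_t, x_k, x_n, x_e, x_p, x_m, x_a, x_h — no chain reaches any other.
That is 8.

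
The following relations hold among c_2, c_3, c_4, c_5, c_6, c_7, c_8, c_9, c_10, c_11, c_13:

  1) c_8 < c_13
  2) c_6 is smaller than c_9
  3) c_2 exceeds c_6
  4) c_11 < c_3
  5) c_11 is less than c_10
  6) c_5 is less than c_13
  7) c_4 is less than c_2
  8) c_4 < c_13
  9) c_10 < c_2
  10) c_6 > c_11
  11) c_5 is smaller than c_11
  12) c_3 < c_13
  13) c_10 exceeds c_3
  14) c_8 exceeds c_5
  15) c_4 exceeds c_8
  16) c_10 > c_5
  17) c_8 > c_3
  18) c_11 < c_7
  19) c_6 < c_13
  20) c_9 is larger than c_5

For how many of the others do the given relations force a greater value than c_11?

9

From c_11 the given relations immediately reach c_3, c_10, c_6, c_7.
From those, c_8, c_9, c_2, c_13 — 8 in total.
From those, c_4 — 9 in total.
No other element is forced above c_11 by the given relations, so the count is 9.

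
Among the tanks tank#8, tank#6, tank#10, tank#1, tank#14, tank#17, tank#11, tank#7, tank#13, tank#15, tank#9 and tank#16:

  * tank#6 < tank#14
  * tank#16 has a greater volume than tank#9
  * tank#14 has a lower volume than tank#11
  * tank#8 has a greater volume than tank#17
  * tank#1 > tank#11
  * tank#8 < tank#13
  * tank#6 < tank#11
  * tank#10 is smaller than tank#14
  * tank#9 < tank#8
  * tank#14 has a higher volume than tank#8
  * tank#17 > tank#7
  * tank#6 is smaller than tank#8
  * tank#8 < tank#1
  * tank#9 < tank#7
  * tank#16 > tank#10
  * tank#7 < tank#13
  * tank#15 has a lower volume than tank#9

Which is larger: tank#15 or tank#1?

Following the relations from tank#15: tank#15 < tank#9 < tank#7 < tank#17 < tank#8 < tank#14 < tank#11 < tank#1.
So tank#15 < tank#1; tank#1 is the larger of the two.

tank#1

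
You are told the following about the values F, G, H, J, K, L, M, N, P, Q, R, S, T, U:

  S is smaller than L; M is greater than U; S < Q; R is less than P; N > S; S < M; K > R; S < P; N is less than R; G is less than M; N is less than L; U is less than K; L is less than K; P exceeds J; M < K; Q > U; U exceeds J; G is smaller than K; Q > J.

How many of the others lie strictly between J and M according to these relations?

The relations place J below M. An element lies strictly between them when it is forced above J and also forced below M.
Above J: {U, Q, P, K}. Below M: {S, U, G}.
Intersection: {U} — 1.

1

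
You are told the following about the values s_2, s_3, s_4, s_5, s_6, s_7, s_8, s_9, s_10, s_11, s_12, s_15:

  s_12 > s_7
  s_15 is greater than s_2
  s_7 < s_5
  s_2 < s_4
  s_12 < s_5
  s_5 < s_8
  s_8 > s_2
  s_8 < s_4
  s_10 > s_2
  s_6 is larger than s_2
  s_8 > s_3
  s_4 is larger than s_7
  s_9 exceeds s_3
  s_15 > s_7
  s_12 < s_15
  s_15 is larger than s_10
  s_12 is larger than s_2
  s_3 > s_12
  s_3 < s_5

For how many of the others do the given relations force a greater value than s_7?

The elements the relations force above s_7 are s_12, s_3, s_5, s_9, s_15, s_8, s_4 — no chain reaches any other.
That is 7.

7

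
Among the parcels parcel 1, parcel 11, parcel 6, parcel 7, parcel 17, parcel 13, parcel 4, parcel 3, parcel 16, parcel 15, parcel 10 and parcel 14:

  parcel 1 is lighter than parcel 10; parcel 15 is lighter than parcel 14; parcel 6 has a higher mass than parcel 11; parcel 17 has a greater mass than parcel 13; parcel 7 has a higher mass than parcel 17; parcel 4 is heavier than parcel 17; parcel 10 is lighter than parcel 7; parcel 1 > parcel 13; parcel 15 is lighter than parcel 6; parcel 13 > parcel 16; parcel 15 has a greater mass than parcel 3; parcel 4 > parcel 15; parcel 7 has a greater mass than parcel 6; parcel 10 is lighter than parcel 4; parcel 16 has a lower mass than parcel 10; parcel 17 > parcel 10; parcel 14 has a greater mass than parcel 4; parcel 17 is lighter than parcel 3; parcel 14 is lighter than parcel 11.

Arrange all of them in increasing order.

parcel 16 < parcel 13 < parcel 1 < parcel 10 < parcel 17 < parcel 3 < parcel 15 < parcel 4 < parcel 14 < parcel 11 < parcel 6 < parcel 7

Each adjacent pair is fixed by a given relation: parcel 16 < parcel 13; parcel 13 < parcel 1; parcel 1 < parcel 10; parcel 10 < parcel 17; parcel 17 < parcel 3; parcel 3 < parcel 15; parcel 15 < parcel 4; parcel 4 < parcel 14; parcel 14 < parcel 11; parcel 11 < parcel 6; parcel 6 < parcel 7. Chaining them end to end gives the full order.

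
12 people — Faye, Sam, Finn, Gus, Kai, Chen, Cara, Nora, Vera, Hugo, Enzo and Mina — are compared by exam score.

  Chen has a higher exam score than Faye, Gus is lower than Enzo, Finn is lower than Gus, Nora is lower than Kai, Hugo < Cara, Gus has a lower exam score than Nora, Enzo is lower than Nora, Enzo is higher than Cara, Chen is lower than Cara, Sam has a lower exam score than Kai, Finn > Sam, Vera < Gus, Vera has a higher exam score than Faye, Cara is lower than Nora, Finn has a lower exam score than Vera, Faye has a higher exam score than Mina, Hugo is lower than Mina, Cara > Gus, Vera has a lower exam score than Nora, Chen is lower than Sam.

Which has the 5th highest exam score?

Piecing the relations together gives one ordering: Hugo < Mina < Faye < Chen < Sam < Finn < Vera < Gus < Cara < Enzo < Nora < Kai.
Counting 5 from the largest end gives Gus.

Gus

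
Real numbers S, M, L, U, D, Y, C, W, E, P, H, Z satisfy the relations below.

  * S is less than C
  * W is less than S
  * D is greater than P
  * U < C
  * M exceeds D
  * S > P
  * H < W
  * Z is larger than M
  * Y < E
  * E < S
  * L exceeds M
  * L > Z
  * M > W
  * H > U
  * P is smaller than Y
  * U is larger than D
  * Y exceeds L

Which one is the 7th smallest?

Piecing the relations together gives one ordering: P < D < U < H < W < M < Z < L < Y < E < S < C.
The 7th smallest is Z.

Z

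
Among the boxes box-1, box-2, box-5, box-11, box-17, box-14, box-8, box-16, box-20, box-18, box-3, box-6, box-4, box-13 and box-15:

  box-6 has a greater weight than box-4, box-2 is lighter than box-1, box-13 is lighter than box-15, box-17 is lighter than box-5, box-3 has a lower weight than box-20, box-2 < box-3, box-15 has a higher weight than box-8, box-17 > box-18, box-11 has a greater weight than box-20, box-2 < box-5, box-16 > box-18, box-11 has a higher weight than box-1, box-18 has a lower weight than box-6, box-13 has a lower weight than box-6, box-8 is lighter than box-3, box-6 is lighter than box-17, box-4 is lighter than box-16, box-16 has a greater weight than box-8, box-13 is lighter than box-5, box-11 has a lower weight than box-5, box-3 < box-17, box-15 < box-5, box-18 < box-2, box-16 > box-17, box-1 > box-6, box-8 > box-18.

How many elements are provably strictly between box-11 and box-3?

The relations place box-3 below box-11. An element lies strictly between them when it is forced above box-3 and also forced below box-11.
Above box-3: {box-17, box-16, box-20, box-5}. Below box-11: {box-18, box-13, box-8, box-2, box-4, box-6, box-20, box-1}.
Intersection: {box-20} — 1.

1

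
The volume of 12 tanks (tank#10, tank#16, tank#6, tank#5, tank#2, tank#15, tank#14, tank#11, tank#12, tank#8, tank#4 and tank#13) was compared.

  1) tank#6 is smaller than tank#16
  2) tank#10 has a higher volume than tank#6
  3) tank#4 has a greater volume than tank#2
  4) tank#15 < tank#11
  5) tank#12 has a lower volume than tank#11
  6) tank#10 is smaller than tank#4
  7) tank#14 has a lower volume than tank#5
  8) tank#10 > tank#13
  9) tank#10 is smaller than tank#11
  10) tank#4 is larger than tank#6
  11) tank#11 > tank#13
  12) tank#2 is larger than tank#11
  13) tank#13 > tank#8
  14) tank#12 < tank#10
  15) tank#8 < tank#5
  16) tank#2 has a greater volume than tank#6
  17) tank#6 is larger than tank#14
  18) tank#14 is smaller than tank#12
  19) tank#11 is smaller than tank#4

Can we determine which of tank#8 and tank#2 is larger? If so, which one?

Link the given pairs in sequence: tank#8 < tank#13; tank#13 < tank#10; tank#10 < tank#11; tank#11 < tank#2.
Together: tank#8 < tank#13 < tank#10 < tank#11 < tank#2.
So tank#2 is larger.

tank#2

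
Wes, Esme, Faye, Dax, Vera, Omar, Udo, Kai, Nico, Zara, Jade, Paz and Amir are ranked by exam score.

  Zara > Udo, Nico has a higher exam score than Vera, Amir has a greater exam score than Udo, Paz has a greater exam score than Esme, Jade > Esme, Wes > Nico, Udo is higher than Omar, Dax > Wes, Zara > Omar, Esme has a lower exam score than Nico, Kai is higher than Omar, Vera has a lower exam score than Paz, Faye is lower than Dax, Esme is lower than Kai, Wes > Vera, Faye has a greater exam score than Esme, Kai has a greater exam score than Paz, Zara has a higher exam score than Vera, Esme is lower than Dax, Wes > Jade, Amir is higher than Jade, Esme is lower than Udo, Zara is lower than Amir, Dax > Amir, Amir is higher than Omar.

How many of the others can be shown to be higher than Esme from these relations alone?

The elements the relations force above Esme are Udo, Nico, Faye, Jade, Paz, Zara, Amir, Wes, Kai, Dax — no chain reaches any other.
That is 10.

10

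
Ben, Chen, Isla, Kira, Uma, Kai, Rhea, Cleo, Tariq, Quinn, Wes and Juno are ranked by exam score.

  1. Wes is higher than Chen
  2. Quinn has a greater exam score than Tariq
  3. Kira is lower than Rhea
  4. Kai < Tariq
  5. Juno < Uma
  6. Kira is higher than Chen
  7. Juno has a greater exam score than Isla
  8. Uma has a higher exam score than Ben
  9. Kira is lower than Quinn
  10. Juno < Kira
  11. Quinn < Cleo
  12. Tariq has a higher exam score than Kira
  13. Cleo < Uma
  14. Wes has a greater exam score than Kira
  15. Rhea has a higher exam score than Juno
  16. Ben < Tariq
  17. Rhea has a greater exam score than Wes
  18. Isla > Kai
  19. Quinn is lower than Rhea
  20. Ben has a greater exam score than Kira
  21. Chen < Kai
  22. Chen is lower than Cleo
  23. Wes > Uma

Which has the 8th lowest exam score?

Piecing the relations together gives one ordering: Chen < Kai < Isla < Juno < Kira < Ben < Tariq < Quinn < Cleo < Uma < Wes < Rhea.
The 8th smallest is Quinn.

Quinn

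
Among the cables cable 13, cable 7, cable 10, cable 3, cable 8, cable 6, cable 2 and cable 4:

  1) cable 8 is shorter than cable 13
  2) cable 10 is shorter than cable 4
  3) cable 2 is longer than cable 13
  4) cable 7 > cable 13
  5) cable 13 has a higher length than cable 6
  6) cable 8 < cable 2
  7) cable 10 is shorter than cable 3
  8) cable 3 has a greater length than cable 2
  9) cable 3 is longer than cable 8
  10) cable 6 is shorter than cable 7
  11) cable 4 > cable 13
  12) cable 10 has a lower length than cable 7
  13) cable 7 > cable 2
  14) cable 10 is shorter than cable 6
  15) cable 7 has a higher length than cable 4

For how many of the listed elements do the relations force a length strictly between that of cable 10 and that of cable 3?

The relations place cable 10 below cable 3. An element lies strictly between them when it is forced above cable 10 and also forced below cable 3.
Above cable 10: {cable 6, cable 13, cable 2, cable 4, cable 7}. Below cable 3: {cable 6, cable 8, cable 13, cable 2}.
Intersection: {cable 6, cable 13, cable 2} — 3.

3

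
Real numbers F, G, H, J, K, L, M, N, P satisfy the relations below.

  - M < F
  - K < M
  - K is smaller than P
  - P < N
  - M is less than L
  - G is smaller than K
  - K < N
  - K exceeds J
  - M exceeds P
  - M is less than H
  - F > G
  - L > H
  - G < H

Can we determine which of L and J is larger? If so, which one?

L

J < K and K < P give J < P.
With P < M: J < K < P < M.
Then M < H extends the chain to H.
Then H < L extends the chain to L.
So L is larger.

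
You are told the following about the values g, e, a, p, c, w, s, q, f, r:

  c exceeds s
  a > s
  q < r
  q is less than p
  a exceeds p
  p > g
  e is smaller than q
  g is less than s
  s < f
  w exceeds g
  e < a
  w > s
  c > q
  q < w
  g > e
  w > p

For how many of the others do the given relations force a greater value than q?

5

The elements the relations force above q are p, r, a, w, c — no chain reaches any other.
That is 5.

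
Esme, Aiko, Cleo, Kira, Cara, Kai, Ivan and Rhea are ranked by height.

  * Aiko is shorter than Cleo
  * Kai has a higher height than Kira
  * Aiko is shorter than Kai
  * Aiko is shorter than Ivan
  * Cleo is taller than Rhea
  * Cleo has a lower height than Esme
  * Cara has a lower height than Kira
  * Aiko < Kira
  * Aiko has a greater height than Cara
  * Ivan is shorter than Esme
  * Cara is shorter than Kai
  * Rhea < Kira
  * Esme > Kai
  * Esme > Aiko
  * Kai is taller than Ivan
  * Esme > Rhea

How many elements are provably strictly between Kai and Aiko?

The relations place Aiko below Kai. An element lies strictly between them when it is forced above Aiko and also forced below Kai.
Above Aiko: {Cleo, Kira, Ivan, Esme}. Below Kai: {Cara, Rhea, Kira, Ivan}.
Intersection: {Kira, Ivan} — 2.

2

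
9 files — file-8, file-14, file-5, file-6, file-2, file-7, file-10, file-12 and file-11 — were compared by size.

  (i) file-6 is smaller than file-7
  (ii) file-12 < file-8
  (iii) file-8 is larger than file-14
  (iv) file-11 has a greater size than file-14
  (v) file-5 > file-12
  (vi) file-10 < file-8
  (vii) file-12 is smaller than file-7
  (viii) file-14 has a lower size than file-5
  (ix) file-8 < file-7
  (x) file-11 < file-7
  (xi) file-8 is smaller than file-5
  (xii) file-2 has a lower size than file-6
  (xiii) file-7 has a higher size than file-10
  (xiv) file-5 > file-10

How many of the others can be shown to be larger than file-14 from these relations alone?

The elements the relations force above file-14 are file-11, file-8, file-5, file-7 — no chain reaches any other.
That is 4.

4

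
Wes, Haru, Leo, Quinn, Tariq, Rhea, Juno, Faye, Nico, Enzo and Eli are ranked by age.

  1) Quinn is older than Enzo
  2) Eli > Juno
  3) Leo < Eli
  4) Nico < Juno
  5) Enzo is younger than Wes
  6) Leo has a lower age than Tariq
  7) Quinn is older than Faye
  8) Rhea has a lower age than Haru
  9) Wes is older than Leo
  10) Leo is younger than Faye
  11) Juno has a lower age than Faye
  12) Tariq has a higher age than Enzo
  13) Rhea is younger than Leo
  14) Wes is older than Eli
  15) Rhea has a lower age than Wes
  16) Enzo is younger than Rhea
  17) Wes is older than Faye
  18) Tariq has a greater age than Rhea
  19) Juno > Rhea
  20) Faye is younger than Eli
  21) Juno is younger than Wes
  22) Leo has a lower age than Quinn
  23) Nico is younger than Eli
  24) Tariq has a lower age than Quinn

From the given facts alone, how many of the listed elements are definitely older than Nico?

The elements the relations force above Nico are Juno, Faye, Eli, Wes, Quinn — no chain reaches any other.
That is 5.

5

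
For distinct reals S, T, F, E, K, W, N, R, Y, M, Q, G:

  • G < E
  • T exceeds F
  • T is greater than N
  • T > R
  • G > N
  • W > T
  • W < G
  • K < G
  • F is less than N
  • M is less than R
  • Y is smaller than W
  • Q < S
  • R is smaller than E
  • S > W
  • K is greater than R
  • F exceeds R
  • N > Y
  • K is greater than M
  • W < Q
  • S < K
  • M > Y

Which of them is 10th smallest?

Piecing the relations together gives one ordering: Y < M < R < F < N < T < W < Q < S < K < G < E.
The 10th smallest is K.

K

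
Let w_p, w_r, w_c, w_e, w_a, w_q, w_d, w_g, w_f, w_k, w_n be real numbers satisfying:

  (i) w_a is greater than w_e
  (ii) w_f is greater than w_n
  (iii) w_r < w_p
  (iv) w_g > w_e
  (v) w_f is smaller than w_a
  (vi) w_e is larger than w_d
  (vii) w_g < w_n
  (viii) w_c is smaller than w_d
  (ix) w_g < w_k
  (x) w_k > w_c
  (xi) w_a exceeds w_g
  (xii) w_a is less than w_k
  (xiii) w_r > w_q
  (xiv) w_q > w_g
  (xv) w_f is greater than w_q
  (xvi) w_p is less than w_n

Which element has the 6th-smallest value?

w_r

Piecing the relations together gives one ordering: w_c < w_d < w_e < w_g < w_q < w_r < w_p < w_n < w_f < w_a < w_k.
The 6th smallest is w_r.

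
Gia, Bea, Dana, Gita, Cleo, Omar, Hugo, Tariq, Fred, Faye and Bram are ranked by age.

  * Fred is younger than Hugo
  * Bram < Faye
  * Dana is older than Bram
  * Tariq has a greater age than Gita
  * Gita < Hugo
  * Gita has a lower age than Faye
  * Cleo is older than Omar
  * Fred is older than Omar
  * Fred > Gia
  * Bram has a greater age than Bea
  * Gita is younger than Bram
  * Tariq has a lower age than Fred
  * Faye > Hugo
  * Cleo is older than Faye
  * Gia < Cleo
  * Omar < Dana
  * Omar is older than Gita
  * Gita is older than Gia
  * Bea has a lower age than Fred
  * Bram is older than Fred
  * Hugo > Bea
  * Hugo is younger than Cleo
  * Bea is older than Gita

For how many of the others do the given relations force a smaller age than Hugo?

6

The elements the relations force below Hugo are Gia, Gita, Omar, Tariq, Bea, Fred — no chain reaches any other.
That is 6.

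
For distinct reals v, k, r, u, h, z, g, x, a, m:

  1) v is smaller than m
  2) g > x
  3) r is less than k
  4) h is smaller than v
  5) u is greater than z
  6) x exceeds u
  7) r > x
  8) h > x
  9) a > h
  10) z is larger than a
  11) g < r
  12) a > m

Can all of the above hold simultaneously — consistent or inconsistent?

inconsistent

We have x < h stated directly, yet also h < v < m < a < z < u < x by chaining the others — so h < x. Contradiction.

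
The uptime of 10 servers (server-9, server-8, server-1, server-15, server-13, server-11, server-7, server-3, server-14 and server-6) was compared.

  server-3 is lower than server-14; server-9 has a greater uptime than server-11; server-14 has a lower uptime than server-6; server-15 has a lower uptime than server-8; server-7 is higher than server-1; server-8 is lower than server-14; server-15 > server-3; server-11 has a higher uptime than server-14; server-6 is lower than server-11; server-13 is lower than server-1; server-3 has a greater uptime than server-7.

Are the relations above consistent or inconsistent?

The single ordering server-13 < server-1 < server-7 < server-3 < server-15 < server-8 < server-14 < server-6 < server-11 < server-9 satisfies every listed relation, so no contradiction arises.

consistent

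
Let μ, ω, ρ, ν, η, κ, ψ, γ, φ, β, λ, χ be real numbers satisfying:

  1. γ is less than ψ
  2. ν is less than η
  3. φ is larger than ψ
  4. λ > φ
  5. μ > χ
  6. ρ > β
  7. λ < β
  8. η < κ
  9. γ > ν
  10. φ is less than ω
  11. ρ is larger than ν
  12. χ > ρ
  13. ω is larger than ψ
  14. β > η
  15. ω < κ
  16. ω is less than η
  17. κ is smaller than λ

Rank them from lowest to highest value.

Each adjacent pair is fixed by a given relation: ν < γ; γ < ψ; ψ < φ; φ < ω; ω < η; η < κ; κ < λ; λ < β; β < ρ; ρ < χ; χ < μ. Chaining them end to end gives the full order.

ν < γ < ψ < φ < ω < η < κ < λ < β < ρ < χ < μ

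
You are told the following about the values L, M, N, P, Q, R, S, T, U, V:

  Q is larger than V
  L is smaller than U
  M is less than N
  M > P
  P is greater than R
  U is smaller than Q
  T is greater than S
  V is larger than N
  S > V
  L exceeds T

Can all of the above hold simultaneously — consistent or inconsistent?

The single ordering R < P < M < N < V < S < T < L < U < Q satisfies every listed relation, so no contradiction arises.

consistent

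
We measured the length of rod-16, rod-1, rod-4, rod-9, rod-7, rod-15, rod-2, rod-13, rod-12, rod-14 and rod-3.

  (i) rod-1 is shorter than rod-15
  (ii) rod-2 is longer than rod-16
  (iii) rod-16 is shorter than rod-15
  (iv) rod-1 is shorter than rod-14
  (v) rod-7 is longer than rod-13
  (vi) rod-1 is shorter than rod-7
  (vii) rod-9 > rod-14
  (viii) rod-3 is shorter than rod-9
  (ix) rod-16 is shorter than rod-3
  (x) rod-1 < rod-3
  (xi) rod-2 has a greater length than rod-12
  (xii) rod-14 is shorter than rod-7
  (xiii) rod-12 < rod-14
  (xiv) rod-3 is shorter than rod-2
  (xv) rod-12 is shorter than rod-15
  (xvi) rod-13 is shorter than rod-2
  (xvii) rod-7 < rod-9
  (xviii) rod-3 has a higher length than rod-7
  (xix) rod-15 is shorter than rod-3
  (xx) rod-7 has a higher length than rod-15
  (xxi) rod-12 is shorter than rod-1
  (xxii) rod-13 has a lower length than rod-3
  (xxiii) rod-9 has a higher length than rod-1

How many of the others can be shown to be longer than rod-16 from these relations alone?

5

From rod-16 the given relations immediately reach rod-15, rod-3, rod-2.
From those, rod-7, rod-9 — 5 in total.
No other element is forced above rod-16 by the given relations, so the count is 5.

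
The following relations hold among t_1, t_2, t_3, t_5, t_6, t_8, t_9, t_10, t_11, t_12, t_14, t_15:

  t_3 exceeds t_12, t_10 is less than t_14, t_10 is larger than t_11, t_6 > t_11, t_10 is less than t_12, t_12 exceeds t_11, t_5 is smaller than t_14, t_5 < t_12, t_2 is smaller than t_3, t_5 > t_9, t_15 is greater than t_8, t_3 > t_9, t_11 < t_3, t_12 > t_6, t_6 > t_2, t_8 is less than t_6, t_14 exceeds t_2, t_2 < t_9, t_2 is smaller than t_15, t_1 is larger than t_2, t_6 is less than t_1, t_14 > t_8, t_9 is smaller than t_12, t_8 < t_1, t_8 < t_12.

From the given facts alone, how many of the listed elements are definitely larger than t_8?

6

Directly above t_8: t_6, t_1, t_15, t_12, t_14.
One step further: t_3 (6 so far).
Nothing else is reachable above t_8; 6 in all.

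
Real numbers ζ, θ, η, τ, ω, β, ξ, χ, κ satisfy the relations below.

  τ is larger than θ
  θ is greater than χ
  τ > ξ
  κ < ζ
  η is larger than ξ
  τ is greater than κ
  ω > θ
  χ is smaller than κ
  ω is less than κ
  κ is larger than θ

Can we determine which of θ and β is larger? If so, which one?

undetermined

Following every chain through θ: above θ we get ω, κ, ζ, τ; below θ we get χ.
β is not reached, and no chain runs the other way from β to θ.
So the given relations leave the order of θ and β undetermined.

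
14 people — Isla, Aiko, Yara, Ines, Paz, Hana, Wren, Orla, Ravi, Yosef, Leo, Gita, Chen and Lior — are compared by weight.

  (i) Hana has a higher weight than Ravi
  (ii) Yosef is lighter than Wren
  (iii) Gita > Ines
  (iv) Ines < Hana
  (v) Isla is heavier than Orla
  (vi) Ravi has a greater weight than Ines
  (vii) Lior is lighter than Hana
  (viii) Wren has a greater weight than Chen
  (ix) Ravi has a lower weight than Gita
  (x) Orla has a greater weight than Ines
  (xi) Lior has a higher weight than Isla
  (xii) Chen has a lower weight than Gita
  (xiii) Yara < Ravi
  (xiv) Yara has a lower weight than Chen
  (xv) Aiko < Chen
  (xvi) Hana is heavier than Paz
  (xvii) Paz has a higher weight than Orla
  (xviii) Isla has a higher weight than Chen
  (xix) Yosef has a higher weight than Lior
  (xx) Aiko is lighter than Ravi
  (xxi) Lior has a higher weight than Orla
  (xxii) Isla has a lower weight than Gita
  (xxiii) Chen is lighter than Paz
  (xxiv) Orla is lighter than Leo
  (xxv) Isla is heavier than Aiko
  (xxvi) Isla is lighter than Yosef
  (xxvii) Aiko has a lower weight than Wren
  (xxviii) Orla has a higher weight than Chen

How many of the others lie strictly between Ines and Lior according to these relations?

Chaining upward from Ines reaches: Orla, Ravi, Isla, Leo, Yosef, Wren, Paz, Gita, Hana.
Chaining downward from Lior reaches: Aiko, Yara, Chen, Orla, Isla.
Strictly between Ines and Lior are those in both lists: Orla, Isla — 2 elements.

2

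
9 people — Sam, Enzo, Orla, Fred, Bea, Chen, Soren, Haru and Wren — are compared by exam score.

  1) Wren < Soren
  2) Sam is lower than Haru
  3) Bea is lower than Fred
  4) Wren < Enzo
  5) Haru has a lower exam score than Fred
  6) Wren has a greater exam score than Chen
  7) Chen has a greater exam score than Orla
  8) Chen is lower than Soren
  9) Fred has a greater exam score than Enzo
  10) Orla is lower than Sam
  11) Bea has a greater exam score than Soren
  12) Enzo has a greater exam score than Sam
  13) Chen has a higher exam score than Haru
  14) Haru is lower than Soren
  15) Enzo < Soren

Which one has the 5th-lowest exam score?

Wren

Piecing the relations together gives one ordering: Orla < Sam < Haru < Chen < Wren < Enzo < Soren < Bea < Fred.
Counting 5 from the smallest end gives Wren.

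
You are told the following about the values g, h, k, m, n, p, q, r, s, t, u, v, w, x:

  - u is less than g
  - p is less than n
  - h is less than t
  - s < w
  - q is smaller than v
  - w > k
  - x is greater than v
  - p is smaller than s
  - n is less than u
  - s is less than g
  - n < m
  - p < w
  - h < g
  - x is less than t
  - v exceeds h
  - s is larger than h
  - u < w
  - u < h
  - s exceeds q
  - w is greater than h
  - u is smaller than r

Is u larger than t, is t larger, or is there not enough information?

t

Link the given pairs in sequence: u < h; h < v; v < x; x < t.
Together: u < h < v < x < t.
So t is larger.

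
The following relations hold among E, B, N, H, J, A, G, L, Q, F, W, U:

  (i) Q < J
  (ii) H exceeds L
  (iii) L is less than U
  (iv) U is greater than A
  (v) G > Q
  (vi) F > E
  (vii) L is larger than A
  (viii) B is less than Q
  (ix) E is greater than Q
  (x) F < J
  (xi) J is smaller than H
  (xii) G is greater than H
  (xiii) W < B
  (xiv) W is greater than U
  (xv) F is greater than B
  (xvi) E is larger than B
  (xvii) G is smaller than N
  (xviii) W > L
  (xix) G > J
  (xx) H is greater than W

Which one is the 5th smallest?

B

Chaining the given pairs: A < L < U < W < B < Q < E < F < J < H < G < N.
The 5th smallest is B.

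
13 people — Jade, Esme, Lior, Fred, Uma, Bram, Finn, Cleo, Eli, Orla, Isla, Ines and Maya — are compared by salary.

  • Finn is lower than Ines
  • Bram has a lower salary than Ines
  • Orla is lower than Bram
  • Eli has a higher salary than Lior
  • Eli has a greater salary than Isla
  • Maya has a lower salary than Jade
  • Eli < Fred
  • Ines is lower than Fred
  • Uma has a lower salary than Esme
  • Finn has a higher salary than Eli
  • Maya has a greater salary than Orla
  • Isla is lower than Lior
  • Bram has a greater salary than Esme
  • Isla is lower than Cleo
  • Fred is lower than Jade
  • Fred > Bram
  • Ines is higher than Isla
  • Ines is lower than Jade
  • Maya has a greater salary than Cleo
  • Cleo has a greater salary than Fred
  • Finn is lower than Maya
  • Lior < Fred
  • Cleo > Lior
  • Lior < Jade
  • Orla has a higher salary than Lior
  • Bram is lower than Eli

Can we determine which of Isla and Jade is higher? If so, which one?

Isla < Lior and Lior < Orla give Isla < Orla.
With Orla < Bram: Isla < Lior < Orla < Bram.
With Bram < Eli: Isla < Lior < Orla < Bram < Eli.
With Eli < Finn: Isla < Lior < Orla < Bram < Eli < Finn.
Then Finn < Ines extends the chain to Ines.
With Ines < Fred: Isla < Lior < Orla < Bram < Eli < Finn < Ines < Fred.
With Fred < Cleo: Isla < Lior < Orla < Bram < Eli < Finn < Ines < Fred < Cleo.
Then Cleo < Maya extends the chain to Maya.
With Maya < Jade: Isla < Lior < Orla < Bram < Eli < Finn < Ines < Fred < Cleo < Maya < Jade.
So Jade is higher.

Jade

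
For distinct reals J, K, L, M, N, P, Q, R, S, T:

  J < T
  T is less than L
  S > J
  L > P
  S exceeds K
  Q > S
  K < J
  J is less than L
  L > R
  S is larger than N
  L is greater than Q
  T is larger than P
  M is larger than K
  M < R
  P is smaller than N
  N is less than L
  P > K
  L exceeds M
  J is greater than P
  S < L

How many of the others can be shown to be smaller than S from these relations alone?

The elements the relations force below S are K, P, J, N — no chain reaches any other.
That is 4.

4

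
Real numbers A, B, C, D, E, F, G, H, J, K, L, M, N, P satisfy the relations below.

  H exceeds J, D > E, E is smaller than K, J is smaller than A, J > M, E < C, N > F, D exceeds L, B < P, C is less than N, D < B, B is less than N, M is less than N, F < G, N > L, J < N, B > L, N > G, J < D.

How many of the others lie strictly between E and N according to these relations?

3

Chaining upward from E reaches: D, B, C, K, P.
Chaining downward from N reaches: F, M, G, L, J, D, B, C.
Strictly between E and N are those in both lists: D, B, C — 3 elements.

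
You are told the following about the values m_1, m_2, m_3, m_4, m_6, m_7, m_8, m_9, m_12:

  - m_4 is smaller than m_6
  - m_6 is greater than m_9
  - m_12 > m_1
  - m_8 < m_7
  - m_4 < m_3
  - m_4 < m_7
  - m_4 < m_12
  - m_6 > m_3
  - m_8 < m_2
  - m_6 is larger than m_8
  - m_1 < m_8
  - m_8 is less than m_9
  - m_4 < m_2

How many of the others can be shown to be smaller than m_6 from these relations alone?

5

Directly below m_6: m_8, m_9, m_4, m_3.
One step further: m_1 (5 so far).
Nothing else is reachable below m_6; 5 in all.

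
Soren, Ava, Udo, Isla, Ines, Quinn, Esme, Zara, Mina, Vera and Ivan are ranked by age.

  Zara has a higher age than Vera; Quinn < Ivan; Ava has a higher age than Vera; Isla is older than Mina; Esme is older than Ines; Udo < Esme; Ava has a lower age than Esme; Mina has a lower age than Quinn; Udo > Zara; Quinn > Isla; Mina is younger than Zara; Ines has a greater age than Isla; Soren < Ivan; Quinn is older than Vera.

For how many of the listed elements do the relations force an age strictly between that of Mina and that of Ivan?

Chaining upward from Mina reaches: Isla, Zara, Udo, Ines, Quinn, Esme.
Chaining downward from Ivan reaches: Vera, Isla, Soren, Quinn.
Strictly between Mina and Ivan are those in both lists: Isla, Quinn — 2 elements.

2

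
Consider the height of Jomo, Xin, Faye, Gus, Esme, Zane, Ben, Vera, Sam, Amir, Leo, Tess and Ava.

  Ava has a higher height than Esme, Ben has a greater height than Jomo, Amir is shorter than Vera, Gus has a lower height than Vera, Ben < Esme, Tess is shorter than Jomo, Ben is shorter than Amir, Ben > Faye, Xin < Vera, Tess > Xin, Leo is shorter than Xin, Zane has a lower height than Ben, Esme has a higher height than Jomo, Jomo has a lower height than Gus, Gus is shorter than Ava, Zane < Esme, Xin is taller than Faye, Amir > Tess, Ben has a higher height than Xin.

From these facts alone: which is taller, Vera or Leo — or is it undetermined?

Leo < Xin and Xin < Tess give Leo < Tess.
Then Tess < Jomo extends the chain to Jomo.
With Jomo < Ben: Leo < Xin < Tess < Jomo < Ben.
Then Ben < Amir extends the chain to Amir.
With Amir < Vera: Leo < Xin < Tess < Jomo < Ben < Amir < Vera.
So Vera is taller.

Vera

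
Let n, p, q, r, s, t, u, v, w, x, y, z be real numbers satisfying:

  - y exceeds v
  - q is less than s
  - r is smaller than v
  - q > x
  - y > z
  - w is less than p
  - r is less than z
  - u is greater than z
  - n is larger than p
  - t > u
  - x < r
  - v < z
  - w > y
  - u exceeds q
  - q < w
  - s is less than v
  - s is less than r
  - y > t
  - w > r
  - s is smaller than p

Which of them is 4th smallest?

r

Chaining the given pairs: x < q < s < r < v < z < u < t < y < w < p < n.
The 4th smallest is r.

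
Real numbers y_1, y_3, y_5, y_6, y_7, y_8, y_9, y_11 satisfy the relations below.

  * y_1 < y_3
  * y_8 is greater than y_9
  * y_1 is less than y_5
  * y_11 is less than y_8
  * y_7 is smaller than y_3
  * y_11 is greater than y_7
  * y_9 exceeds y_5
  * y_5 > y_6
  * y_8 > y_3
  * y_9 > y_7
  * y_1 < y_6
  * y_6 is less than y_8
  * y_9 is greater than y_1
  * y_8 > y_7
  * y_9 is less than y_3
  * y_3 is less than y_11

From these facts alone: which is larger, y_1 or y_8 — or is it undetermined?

Link the given pairs in sequence: y_1 < y_6; y_6 < y_5; y_5 < y_9; y_9 < y_3; y_3 < y_11; y_11 < y_8.
Chaining these gives y_1 < y_6 < y_5 < y_9 < y_3 < y_11 < y_8.
So y_8 is larger.

y_8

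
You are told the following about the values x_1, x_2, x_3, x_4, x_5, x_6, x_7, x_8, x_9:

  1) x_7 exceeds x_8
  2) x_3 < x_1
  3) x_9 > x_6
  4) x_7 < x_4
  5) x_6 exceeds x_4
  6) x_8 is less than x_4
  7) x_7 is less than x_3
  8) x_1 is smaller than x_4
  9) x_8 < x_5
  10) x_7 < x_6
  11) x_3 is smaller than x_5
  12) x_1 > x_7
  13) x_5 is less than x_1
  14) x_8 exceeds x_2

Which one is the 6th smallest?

The consecutive relations fix a unique order: x_2 < x_8 < x_7 < x_3 < x_5 < x_1 < x_4 < x_6 < x_9.
The 6th smallest is x_1.

x_1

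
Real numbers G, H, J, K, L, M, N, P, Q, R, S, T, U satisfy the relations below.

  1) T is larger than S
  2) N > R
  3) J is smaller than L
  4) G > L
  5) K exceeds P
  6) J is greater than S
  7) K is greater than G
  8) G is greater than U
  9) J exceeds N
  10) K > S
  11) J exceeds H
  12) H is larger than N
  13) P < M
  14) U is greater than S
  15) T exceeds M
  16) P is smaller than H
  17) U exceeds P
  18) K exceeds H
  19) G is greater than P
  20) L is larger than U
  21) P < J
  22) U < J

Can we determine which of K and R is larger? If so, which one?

K

Link the given pairs in sequence: R < N; N < H; H < J; J < L; L < G; G < K.
Chaining these gives R < N < H < J < L < G < K.
So K is larger.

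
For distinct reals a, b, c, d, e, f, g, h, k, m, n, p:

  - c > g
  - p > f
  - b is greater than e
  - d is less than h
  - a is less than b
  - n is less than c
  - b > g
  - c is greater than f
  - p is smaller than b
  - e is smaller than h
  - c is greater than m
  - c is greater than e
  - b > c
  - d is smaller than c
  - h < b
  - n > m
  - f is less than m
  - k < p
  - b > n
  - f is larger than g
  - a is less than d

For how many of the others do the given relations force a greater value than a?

4

The elements the relations force above a are d, c, h, b — no chain reaches any other.
That is 4.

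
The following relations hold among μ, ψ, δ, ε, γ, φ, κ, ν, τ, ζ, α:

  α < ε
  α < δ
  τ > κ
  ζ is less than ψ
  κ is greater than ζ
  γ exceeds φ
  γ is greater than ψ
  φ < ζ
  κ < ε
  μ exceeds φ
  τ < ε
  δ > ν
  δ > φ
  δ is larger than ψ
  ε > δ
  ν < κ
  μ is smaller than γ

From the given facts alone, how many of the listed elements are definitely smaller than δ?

5

The elements the relations force below δ are ν, φ, ζ, α, ψ — no chain reaches any other.
That is 5.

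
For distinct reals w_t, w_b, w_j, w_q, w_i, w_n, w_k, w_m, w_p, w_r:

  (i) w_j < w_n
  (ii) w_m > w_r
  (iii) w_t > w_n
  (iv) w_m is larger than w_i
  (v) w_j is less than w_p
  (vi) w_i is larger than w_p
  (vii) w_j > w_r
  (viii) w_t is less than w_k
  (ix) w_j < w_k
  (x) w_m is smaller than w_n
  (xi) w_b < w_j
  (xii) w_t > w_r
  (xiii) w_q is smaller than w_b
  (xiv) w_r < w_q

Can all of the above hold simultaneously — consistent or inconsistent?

consistent

The single ordering w_r < w_q < w_b < w_j < w_p < w_i < w_m < w_n < w_t < w_k satisfies every listed relation, so no contradiction arises.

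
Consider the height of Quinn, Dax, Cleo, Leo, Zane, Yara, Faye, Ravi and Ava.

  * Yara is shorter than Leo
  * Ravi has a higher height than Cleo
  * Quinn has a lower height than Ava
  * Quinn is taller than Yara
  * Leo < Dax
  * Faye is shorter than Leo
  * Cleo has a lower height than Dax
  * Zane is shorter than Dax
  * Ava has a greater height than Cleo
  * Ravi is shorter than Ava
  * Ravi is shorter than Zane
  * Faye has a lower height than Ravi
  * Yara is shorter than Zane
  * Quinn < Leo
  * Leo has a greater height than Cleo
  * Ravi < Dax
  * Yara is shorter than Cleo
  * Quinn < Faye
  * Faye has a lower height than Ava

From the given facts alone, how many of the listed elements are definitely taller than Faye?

Directly above Faye: Ravi, Leo, Ava.
One step further: Zane, Dax (5 so far).
No other element is forced above Faye by the given relations, so the count is 5.

5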